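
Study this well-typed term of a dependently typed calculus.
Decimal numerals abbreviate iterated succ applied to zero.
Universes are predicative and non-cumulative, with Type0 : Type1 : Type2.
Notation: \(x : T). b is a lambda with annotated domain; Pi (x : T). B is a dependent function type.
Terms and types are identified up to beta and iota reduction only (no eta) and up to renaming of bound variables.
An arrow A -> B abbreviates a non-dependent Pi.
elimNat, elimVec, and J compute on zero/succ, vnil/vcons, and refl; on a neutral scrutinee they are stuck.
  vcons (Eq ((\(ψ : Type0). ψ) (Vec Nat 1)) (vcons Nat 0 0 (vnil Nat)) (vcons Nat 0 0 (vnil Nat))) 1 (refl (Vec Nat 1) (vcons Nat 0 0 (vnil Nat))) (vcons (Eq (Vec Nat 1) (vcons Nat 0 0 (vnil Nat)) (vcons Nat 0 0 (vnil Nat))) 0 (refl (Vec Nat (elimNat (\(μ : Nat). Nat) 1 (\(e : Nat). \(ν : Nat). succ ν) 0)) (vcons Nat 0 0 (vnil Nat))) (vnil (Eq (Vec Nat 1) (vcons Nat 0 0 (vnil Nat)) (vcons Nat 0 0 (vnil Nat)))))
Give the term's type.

type:
  Vec (Eq (Vec Nat 1) (vcons Nat 0 0 (vnil Nat)) (vcons Nat 0 0 (vnil Nat))) 2


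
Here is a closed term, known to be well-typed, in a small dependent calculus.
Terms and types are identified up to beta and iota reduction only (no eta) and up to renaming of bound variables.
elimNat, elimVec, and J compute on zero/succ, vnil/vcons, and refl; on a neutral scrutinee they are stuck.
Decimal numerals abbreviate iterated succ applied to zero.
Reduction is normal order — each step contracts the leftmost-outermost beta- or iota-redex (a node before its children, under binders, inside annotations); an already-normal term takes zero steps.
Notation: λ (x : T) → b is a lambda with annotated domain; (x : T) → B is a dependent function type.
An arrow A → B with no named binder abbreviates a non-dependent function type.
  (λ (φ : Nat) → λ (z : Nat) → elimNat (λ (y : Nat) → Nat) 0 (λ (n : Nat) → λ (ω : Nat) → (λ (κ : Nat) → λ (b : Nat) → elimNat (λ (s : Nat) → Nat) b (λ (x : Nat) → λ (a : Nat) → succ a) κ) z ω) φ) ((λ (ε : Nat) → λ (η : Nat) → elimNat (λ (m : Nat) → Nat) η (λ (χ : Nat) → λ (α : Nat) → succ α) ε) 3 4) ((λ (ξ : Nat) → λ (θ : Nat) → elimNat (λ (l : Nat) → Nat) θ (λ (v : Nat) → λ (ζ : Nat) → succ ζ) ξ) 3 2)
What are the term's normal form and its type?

reduced normal form:
  35
inferred type:
  Nat
observation: reduction starts at a beta-redex, and 66 normal-order steps reach the normal form.


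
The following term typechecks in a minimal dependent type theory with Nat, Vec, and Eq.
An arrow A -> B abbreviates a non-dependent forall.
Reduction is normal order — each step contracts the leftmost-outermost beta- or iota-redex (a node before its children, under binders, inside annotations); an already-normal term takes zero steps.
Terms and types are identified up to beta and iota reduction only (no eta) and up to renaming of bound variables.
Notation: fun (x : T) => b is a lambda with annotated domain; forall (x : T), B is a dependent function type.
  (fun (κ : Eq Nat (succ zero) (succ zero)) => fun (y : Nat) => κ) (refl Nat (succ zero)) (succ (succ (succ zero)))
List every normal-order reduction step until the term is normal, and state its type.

normal-order reduction:
  (fun (κ : Eq Nat (succ zero) (succ zero)) => fun (y : Nat) => κ) (refl Nat (succ zero)) (succ (succ (succ zero)))
  ~> (fun (κ : Nat) => refl Nat (succ zero)) (succ (succ (succ zero)))
  ~> refl Nat (succ zero)
type:
  Eq Nat (succ zero) (succ zero)


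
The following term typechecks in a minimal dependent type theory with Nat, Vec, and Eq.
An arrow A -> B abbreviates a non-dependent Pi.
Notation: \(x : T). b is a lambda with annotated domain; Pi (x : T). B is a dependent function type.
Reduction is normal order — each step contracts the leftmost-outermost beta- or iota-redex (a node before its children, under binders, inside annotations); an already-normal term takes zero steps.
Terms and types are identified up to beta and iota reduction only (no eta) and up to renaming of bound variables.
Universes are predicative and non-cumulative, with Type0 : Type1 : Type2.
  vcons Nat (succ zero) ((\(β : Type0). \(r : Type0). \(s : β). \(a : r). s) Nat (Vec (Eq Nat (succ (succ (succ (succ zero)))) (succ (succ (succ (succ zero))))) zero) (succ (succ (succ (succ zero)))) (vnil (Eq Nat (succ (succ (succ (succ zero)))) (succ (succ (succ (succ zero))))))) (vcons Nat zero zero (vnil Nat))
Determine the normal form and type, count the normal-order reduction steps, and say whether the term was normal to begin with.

reduced normal form:
  vcons Nat (succ zero) (succ (succ (succ (succ zero)))) (vcons Nat zero zero (vnil Nat))
the term's type:
  Vec Nat (succ (succ zero))
reduction steps (normal order): 4
term was already normal: no
first redex: a beta-redex


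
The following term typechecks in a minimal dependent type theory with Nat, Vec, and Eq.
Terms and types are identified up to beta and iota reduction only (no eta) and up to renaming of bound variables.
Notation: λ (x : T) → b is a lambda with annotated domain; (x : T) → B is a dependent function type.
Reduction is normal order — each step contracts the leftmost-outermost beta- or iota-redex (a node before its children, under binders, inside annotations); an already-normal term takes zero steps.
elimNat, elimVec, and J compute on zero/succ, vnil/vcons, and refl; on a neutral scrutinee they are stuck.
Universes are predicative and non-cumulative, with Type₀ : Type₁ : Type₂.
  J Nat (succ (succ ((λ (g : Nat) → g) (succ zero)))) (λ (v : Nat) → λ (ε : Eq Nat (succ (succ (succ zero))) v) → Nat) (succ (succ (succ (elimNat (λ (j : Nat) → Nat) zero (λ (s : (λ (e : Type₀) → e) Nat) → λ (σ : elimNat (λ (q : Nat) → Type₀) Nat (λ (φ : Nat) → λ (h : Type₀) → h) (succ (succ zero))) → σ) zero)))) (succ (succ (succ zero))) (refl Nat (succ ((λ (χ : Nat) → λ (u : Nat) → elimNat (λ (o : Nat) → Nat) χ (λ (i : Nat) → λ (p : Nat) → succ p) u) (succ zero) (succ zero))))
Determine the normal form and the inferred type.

reduced normal form:
  succ (succ (succ zero))
type:
  Nat


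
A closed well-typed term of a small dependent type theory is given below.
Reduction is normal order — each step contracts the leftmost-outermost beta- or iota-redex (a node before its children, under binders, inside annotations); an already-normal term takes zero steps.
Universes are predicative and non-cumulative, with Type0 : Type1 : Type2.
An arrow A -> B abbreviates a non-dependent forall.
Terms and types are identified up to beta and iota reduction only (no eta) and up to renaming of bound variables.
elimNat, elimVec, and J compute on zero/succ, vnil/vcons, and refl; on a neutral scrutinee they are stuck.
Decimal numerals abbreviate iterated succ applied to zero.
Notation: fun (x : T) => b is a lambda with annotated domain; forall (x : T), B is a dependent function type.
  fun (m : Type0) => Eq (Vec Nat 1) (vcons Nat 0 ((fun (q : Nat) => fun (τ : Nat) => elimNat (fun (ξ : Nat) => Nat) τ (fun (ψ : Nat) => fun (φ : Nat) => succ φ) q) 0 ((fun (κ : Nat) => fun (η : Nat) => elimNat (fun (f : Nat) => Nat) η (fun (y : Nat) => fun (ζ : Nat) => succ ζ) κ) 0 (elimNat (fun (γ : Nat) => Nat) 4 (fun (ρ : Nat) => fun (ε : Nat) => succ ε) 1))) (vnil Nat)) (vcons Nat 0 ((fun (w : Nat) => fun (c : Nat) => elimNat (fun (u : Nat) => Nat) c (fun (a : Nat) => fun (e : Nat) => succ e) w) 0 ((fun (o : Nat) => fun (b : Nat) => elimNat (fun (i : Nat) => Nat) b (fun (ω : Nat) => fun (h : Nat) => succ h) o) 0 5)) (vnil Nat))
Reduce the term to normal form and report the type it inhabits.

resulting normal form:
  fun (m : Type0) => Eq (Vec Nat 1) (vcons Nat 0 5 (vnil Nat)) (vcons Nat 0 5 (vnil Nat))
inferred type:
  Type0 -> Type0


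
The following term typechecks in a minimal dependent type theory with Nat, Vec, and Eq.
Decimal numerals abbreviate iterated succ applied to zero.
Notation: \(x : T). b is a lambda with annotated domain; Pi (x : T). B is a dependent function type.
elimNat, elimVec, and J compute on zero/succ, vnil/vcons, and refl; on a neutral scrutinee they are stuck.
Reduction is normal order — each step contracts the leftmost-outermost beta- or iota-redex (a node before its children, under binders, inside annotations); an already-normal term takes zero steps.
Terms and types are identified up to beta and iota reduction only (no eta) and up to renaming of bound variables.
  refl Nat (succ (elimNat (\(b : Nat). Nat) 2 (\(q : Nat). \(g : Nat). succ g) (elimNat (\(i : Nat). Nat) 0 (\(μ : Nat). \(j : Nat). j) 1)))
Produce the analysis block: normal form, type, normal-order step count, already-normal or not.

reduced normal form:
  refl Nat 3
type:
  Eq Nat 3 3
normal-order step count: 5
term was already normal: no
first contracted redex: an elimNat iota-redex


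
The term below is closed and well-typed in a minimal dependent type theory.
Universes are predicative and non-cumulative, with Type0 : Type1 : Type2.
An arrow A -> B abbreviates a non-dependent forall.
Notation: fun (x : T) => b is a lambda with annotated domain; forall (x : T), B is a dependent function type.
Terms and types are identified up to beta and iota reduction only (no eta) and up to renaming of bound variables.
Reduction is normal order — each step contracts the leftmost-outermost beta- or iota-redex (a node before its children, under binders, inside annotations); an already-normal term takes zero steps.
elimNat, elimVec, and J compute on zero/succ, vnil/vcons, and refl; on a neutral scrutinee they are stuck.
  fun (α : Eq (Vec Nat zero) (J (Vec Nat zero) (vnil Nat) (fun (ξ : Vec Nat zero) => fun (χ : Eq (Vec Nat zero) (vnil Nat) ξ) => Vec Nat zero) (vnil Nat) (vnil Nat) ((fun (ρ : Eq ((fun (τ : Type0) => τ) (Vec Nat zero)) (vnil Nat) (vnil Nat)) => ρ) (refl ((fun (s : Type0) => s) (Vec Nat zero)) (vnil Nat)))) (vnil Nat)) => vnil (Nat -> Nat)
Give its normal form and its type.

normal form:
  fun (α : Eq (Vec Nat zero) (vnil Nat) (vnil Nat)) => vnil (Nat -> Nat)
type:
  Eq (Vec Nat zero) (vnil Nat) (vnil Nat) -> Vec (Nat -> Nat) zero


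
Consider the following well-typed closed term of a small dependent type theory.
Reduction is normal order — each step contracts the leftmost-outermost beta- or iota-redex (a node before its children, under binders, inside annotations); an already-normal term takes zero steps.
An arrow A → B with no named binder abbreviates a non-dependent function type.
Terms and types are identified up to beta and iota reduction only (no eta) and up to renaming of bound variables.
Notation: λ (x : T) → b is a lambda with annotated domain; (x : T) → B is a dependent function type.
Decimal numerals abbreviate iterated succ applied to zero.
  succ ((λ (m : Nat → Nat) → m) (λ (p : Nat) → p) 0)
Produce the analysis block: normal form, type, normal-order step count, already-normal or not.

normal form:
  1
the term's type:
  Nat
reduction steps (normal order): 2
term was already normal: no
first redex: a beta-redex


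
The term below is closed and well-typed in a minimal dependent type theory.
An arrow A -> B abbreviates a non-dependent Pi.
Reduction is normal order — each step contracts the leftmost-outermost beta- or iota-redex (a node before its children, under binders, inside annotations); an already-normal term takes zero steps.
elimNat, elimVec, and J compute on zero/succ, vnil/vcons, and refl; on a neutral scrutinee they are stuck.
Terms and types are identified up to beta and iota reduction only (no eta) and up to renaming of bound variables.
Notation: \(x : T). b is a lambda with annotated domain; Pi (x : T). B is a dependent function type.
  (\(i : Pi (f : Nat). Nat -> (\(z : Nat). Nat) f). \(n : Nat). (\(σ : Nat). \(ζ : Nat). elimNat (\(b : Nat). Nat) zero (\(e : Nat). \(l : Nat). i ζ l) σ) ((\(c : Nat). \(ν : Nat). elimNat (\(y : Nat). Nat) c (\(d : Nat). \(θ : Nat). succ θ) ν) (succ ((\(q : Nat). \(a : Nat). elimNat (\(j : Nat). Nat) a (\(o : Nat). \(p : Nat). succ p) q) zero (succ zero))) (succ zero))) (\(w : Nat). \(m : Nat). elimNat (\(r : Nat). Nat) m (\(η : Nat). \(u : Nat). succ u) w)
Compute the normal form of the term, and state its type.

reduced normal form:
  \(i : Nat). \(f : Nat). elimNat (\(z : Nat). Nat) (elimNat (\(n : Nat). Nat) (elimNat (\(σ : Nat). Nat) zero (\(ζ : Nat). \(b : Nat). succ b) f) (\(e : Nat). \(l : Nat). succ l) f) (\(c : Nat). \(ν : Nat). succ ν) f
type:
  Nat -> Nat -> Nat
observation: the leftmost-outermost redex is a beta-redex, and normalization takes 23 steps.


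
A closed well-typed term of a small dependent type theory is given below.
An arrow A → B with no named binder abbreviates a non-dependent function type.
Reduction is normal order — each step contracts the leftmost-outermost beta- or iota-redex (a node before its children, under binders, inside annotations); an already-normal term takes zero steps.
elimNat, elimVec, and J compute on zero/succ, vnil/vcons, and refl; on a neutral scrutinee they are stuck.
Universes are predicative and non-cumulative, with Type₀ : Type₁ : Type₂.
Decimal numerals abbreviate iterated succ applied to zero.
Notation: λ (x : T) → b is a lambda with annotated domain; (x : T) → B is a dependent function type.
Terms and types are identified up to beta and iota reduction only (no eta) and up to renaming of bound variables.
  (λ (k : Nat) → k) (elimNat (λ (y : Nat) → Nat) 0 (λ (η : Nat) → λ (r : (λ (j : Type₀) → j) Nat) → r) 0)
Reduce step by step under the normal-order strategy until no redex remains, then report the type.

normal-order reduction:
  (λ (k : Nat) → k) (elimNat (λ (y : Nat) → Nat) 0 (λ (η : Nat) → λ (r : (λ (j : Type₀) → j) Nat) → r) 0)
  ~> elimNat (λ (k : Nat) → Nat) 0 (λ (y : Nat) → λ (η : (λ (r : Type₀) → r) Nat) → η) 0
  ~> 0
the term's type:
  Nat


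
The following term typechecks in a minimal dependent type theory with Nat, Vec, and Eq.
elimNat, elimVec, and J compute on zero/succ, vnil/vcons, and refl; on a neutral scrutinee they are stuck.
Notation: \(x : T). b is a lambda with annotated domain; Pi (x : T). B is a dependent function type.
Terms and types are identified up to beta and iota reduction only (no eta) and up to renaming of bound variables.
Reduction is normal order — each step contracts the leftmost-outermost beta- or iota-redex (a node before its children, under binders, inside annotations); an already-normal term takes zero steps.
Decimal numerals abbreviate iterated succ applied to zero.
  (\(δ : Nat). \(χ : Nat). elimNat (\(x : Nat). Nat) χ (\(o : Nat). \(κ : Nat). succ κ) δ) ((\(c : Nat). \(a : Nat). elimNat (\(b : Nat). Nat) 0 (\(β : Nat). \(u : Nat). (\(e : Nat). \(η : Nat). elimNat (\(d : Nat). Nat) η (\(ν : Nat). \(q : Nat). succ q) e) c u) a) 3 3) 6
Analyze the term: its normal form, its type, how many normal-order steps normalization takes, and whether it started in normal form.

reduced normal form:
  15
type:
  Nat
reduction steps (normal order): 78
already normal: no
first contracted redex: a beta-redex


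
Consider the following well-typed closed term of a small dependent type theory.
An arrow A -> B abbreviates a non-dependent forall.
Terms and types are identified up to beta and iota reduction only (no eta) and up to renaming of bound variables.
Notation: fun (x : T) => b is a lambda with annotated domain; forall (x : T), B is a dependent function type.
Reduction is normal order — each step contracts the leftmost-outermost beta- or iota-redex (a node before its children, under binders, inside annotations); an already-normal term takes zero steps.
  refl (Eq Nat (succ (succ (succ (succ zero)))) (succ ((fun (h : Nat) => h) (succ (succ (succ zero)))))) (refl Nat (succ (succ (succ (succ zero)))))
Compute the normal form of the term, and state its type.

resulting normal form:
  refl (Eq Nat (succ (succ (succ (succ zero)))) (succ (succ (succ (succ zero))))) (refl Nat (succ (succ (succ (succ zero)))))
inferred type:
  Eq (Eq Nat (succ (succ (succ (succ zero)))) (succ (succ (succ (succ zero))))) (refl Nat (succ (succ (succ (succ zero))))) (refl Nat (succ (succ (succ (succ zero)))))
observation: normalization takes exactly 1 step under the normal-order strategy.


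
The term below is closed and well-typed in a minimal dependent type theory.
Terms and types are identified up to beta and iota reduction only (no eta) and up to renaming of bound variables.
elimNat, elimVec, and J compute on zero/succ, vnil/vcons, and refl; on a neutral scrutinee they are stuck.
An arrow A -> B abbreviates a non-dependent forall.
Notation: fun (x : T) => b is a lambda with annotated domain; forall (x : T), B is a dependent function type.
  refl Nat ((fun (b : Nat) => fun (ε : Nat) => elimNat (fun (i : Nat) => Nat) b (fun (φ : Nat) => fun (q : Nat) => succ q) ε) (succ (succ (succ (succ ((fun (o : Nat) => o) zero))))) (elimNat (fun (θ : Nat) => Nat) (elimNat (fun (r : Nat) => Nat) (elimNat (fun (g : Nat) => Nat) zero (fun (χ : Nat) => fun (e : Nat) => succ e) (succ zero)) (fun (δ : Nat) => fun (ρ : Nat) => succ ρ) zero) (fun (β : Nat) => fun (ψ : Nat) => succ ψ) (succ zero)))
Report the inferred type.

inferred type:
  Eq Nat (succ (succ (succ (succ (succ (succ zero)))))) (succ (succ (succ (succ (succ (succ zero))))))


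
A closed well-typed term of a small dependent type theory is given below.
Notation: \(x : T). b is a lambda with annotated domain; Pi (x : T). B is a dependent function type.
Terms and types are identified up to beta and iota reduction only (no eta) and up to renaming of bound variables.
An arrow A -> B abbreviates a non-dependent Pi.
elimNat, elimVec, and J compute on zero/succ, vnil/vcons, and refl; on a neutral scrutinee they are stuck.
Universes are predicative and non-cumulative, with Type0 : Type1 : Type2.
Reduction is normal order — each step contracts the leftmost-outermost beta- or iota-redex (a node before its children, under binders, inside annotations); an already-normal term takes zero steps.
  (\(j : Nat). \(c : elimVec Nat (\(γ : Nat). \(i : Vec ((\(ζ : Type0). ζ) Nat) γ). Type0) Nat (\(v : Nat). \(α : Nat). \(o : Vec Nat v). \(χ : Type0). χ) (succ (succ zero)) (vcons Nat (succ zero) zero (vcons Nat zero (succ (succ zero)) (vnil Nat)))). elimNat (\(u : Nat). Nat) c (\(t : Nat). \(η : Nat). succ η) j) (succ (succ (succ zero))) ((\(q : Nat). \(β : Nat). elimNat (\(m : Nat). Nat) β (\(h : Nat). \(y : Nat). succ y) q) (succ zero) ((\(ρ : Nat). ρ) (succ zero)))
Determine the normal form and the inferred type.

resulting normal form:
  succ (succ (succ (succ (succ zero))))
type:
  Nat


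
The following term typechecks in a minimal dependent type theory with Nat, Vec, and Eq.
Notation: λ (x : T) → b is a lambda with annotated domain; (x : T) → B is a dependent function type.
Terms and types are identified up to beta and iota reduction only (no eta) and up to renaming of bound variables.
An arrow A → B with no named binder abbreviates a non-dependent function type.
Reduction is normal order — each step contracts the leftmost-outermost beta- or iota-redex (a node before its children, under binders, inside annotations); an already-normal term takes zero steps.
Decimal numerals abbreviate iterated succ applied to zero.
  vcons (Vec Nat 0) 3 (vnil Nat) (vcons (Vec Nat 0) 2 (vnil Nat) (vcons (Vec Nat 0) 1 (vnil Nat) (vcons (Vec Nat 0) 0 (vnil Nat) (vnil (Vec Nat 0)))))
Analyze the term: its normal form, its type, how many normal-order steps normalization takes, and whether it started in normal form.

normal form:
  vcons (Vec Nat 0) 3 (vnil Nat) (vcons (Vec Nat 0) 2 (vnil Nat) (vcons (Vec Nat 0) 1 (vnil Nat) (vcons (Vec Nat 0) 0 (vnil Nat) (vnil (Vec Nat 0)))))
type:
  Vec (Vec Nat 0) 4
steps to reach normal form (normal order): 0
started in normal form: yes


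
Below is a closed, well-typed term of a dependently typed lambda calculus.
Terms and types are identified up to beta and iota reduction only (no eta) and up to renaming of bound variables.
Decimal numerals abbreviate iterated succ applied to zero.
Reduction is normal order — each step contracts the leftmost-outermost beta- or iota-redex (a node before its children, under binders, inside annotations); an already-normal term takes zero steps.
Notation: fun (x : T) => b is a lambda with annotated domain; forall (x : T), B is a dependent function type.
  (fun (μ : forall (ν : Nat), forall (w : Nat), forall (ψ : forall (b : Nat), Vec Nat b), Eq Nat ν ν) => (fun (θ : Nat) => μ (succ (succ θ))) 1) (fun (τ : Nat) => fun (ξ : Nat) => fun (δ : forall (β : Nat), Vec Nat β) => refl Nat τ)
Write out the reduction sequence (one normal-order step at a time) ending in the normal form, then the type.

normal-order reduction sequence:
  (fun (μ : forall (ν : Nat), forall (w : Nat), forall (ψ : forall (b : Nat), Vec Nat b), Eq Nat ν ν) => (fun (θ : Nat) => μ (succ (succ θ))) 1) (fun (τ : Nat) => fun (ξ : Nat) => fun (δ : forall (β : Nat), Vec Nat β) => refl Nat τ)
  ~> (fun (μ : Nat) => (fun (ν : Nat) => fun (w : Nat) => fun (ψ : forall (b : Nat), Vec Nat b) => refl Nat ν) (succ (succ μ))) 1
  ~> (fun (μ : Nat) => fun (ν : Nat) => fun (w : forall (ψ : Nat), Vec Nat ψ) => refl Nat μ) 3
  ~> fun (μ : Nat) => fun (ν : forall (w : Nat), Vec Nat w) => refl Nat 3
inferred type:
  forall (μ : Nat), forall (ν : forall (w : Nat), Vec Nat w), Eq Nat 3 3


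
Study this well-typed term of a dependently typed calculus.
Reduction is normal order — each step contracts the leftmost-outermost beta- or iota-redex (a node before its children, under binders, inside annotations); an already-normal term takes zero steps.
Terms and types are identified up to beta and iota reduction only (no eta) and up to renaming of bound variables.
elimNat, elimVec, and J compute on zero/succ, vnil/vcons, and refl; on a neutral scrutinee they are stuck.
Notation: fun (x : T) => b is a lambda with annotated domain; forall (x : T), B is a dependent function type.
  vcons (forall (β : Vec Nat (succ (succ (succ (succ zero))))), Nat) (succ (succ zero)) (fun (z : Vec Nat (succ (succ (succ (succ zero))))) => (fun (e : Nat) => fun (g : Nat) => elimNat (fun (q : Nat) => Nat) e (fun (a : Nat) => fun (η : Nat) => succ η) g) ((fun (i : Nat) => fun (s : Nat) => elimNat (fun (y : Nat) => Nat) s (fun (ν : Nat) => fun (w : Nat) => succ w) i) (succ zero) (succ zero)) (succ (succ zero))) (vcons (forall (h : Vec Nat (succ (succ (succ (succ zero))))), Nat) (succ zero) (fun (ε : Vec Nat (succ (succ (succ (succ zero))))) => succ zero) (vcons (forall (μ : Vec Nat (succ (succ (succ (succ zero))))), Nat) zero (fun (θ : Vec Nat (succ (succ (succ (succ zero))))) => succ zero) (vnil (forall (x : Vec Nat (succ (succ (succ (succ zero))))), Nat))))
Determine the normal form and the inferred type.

reduced normal form:
  vcons (forall (β : Vec Nat (succ (succ (succ (succ zero))))), Nat) (succ (succ zero)) (fun (z : Vec Nat (succ (succ (succ (succ zero))))) => succ (succ (succ (succ zero)))) (vcons (forall (e : Vec Nat (succ (succ (succ (succ zero))))), Nat) (succ zero) (fun (g : Vec Nat (succ (succ (succ (succ zero))))) => succ zero) (vcons (forall (q : Vec Nat (succ (succ (succ (succ zero))))), Nat) zero (fun (a : Vec Nat (succ (succ (succ (succ zero))))) => succ zero) (vnil (forall (η : Vec Nat (succ (succ (succ (succ zero))))), Nat))))
inferred type:
  Vec (forall (β : Vec Nat (succ (succ (succ (succ zero))))), Nat) (succ (succ (succ zero)))


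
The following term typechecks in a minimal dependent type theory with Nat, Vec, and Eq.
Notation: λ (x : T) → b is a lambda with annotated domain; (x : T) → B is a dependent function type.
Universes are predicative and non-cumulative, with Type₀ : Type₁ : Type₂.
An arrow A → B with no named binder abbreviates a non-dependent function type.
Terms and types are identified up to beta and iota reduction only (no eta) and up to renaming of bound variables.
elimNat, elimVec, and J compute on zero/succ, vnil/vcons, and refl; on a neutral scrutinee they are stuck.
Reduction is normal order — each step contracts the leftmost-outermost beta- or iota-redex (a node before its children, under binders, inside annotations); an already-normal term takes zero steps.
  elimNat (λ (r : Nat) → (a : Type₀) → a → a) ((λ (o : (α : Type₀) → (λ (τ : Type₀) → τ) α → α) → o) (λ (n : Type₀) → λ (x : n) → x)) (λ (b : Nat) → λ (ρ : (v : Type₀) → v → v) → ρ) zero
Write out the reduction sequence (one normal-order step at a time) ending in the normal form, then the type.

normal-order reduction sequence:
  elimNat (λ (r : Nat) → (a : Type₀) → a → a) ((λ (o : (α : Type₀) → (λ (τ : Type₀) → τ) α → α) → o) (λ (n : Type₀) → λ (x : n) → x)) (λ (b : Nat) → λ (ρ : (v : Type₀) → v → v) → ρ) zero
  ~> (λ (r : (a : Type₀) → (λ (o : Type₀) → o) a → a) → r) (λ (α : Type₀) → λ (τ : α) → τ)
  ~> λ (r : Type₀) → λ (a : r) → a
the term's type:
  (r : Type₀) → r → r


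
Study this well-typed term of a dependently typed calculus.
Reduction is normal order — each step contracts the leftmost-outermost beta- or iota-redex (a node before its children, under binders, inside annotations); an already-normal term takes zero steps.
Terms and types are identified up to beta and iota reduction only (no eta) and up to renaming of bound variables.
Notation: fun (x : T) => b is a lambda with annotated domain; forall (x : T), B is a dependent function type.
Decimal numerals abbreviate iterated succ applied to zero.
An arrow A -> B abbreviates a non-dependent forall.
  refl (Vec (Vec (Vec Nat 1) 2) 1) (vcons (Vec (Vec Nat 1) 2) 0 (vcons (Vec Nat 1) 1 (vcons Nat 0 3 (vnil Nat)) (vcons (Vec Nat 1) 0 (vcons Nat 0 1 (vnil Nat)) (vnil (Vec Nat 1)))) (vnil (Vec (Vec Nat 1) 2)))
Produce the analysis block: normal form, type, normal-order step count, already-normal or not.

resulting normal form:
  refl (Vec (Vec (Vec Nat 1) 2) 1) (vcons (Vec (Vec Nat 1) 2) 0 (vcons (Vec Nat 1) 1 (vcons Nat 0 3 (vnil Nat)) (vcons (Vec Nat 1) 0 (vcons Nat 0 1 (vnil Nat)) (vnil (Vec Nat 1)))) (vnil (Vec (Vec Nat 1) 2)))
type:
  Eq (Vec (Vec (Vec Nat 1) 2) 1) (vcons (Vec (Vec Nat 1) 2) 0 (vcons (Vec Nat 1) 1 (vcons Nat 0 3 (vnil Nat)) (vcons (Vec Nat 1) 0 (vcons Nat 0 1 (vnil Nat)) (vnil (Vec Nat 1)))) (vnil (Vec (Vec Nat 1) 2))) (vcons (Vec (Vec Nat 1) 2) 0 (vcons (Vec Nat 1) 1 (vcons Nat 0 3 (vnil Nat)) (vcons (Vec Nat 1) 0 (vcons Nat 0 1 (vnil Nat)) (vnil (Vec Nat 1)))) (vnil (Vec (Vec Nat 1) 2)))
reduction steps (normal order): 0
term was already normal: yes


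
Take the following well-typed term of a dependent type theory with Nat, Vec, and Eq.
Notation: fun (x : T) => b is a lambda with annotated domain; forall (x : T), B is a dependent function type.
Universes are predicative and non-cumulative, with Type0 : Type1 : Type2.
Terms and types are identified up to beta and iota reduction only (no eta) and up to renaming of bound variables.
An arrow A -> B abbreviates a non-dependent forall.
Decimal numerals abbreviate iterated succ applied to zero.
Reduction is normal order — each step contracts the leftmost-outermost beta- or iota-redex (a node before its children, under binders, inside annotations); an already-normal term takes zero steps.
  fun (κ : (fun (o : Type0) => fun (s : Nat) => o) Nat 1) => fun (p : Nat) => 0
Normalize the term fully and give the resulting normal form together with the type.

normal form:
  fun (κ : Nat) => fun (o : Nat) => 0
inferred type:
  Nat -> Nat -> Nat
observation: the term reaches its normal form after 2 normal-order steps.


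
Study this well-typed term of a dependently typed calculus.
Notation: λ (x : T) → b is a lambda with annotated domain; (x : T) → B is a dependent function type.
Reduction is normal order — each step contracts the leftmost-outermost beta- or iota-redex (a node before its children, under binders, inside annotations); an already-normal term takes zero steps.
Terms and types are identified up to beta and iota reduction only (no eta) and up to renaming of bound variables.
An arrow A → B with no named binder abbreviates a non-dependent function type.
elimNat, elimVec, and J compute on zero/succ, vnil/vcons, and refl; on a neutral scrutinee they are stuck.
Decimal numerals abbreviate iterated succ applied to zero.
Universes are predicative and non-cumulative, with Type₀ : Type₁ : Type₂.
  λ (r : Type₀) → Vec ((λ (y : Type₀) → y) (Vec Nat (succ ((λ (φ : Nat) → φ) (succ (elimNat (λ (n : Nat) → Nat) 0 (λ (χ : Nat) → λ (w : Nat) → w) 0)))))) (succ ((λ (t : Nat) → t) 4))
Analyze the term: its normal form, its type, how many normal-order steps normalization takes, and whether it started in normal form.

normal form:
  λ (r : Type₀) → Vec (Vec Nat 2) 5
the term's type:
  Type₀ → Type₀
steps to reach normal form (normal order): 4
term was already normal: no
first redex: a beta-redex


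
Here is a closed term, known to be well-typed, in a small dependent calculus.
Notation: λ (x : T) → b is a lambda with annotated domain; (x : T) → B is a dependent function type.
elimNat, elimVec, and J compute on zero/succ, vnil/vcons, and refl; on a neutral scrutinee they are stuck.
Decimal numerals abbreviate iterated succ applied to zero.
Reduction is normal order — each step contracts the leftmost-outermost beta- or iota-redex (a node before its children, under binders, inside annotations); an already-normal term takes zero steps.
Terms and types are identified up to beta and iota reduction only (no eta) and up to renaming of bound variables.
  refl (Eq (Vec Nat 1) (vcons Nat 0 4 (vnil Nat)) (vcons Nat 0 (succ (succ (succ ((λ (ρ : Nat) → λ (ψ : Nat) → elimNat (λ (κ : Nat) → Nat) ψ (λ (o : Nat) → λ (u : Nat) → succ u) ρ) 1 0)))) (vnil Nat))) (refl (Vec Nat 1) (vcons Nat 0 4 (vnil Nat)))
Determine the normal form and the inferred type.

normal form:
  refl (Eq (Vec Nat 1) (vcons Nat 0 4 (vnil Nat)) (vcons Nat 0 4 (vnil Nat))) (refl (Vec Nat 1) (vcons Nat 0 4 (vnil Nat)))
type:
  Eq (Eq (Vec Nat 1) (vcons Nat 0 4 (vnil Nat)) (vcons Nat 0 4 (vnil Nat))) (refl (Vec Nat 1) (vcons Nat 0 4 (vnil Nat))) (refl (Vec Nat 1) (vcons Nat 0 4 (vnil Nat)))
observation: contracting a beta-redex first, the term normalizes in 6 steps.


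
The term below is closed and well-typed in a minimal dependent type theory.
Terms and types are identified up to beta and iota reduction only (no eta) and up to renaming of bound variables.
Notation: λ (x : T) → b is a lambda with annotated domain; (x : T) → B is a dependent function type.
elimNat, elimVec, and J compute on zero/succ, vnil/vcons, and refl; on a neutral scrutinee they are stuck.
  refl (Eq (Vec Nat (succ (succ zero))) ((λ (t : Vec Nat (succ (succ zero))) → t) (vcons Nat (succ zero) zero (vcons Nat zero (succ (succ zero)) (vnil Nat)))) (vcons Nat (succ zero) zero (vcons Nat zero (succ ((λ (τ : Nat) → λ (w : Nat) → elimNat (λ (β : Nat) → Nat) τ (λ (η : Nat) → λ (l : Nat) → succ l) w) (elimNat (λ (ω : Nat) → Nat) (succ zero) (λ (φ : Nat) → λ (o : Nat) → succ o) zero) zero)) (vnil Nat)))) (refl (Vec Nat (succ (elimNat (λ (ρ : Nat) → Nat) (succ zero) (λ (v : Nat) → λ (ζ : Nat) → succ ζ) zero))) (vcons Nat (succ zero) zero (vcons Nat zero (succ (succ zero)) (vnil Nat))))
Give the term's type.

inferred type:
  Eq (Eq (Vec Nat (succ (succ zero))) (vcons Nat (succ zero) zero (vcons Nat zero (succ (succ zero)) (vnil Nat))) (vcons Nat (succ zero) zero (vcons Nat zero (succ (succ zero)) (vnil Nat)))) (refl (Vec Nat (succ (succ zero))) (vcons Nat (succ zero) zero (vcons Nat zero (succ (succ zero)) (vnil Nat)))) (refl (Vec Nat (succ (succ zero))) (vcons Nat (succ zero) zero (vcons Nat zero (succ (succ zero)) (vnil Nat))))


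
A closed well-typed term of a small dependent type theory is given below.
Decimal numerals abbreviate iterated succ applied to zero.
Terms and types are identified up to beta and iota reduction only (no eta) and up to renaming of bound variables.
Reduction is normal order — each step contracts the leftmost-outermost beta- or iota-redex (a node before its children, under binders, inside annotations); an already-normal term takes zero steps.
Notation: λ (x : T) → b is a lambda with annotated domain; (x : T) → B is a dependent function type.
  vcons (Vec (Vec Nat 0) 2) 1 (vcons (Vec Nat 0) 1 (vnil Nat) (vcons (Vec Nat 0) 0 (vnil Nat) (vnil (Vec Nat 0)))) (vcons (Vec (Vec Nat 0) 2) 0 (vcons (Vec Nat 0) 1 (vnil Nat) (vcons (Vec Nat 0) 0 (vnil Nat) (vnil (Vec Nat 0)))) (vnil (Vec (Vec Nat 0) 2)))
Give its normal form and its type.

reduced normal form:
  vcons (Vec (Vec Nat 0) 2) 1 (vcons (Vec Nat 0) 1 (vnil Nat) (vcons (Vec Nat 0) 0 (vnil Nat) (vnil (Vec Nat 0)))) (vcons (Vec (Vec Nat 0) 2) 0 (vcons (Vec Nat 0) 1 (vnil Nat) (vcons (Vec Nat 0) 0 (vnil Nat) (vnil (Vec Nat 0)))) (vnil (Vec (Vec Nat 0) 2)))
the term's type:
  Vec (Vec (Vec Nat 0) 2) 2
observation: no redex remains anywhere in the term; it is its own normal form.


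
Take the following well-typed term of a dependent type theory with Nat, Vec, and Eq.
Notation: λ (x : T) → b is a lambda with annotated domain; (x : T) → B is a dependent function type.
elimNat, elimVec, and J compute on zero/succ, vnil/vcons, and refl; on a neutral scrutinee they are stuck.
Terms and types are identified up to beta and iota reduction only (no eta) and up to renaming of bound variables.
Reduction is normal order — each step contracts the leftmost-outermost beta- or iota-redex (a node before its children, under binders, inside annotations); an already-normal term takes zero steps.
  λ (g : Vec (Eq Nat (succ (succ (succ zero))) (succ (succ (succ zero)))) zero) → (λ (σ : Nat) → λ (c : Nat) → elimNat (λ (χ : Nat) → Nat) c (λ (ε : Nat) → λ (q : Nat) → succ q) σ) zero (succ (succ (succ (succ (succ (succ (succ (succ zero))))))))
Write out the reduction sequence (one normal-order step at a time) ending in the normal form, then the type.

normal-order reduction sequence:
  λ (g : Vec (Eq Nat (succ (succ (succ zero))) (succ (succ (succ zero)))) zero) → (λ (σ : Nat) → λ (c : Nat) → elimNat (λ (χ : Nat) → Nat) c (λ (ε : Nat) → λ (q : Nat) → succ q) σ) zero (succ (succ (succ (succ (succ (succ (succ (succ zero))))))))
  ~> λ (g : Vec (Eq Nat (succ (succ (succ zero))) (succ (succ (succ zero)))) zero) → (λ (σ : Nat) → elimNat (λ (c : Nat) → Nat) σ (λ (χ : Nat) → λ (ε : Nat) → succ ε) zero) (succ (succ (succ (succ (succ (succ (succ (succ zero))))))))
  ~> λ (g : Vec (Eq Nat (succ (succ (succ zero))) (succ (succ (succ zero)))) zero) → elimNat (λ (σ : Nat) → Nat) (succ (succ (succ (succ (succ (succ (succ (succ zero)))))))) (λ (c : Nat) → λ (χ : Nat) → succ χ) zero
  ~> λ (g : Vec (Eq Nat (succ (succ (succ zero))) (succ (succ (succ zero)))) zero) → succ (succ (succ (succ (succ (succ (succ (succ zero)))))))
type:
  (g : Vec (Eq Nat (succ (succ (succ zero))) (succ (succ (succ zero)))) zero) → Nat


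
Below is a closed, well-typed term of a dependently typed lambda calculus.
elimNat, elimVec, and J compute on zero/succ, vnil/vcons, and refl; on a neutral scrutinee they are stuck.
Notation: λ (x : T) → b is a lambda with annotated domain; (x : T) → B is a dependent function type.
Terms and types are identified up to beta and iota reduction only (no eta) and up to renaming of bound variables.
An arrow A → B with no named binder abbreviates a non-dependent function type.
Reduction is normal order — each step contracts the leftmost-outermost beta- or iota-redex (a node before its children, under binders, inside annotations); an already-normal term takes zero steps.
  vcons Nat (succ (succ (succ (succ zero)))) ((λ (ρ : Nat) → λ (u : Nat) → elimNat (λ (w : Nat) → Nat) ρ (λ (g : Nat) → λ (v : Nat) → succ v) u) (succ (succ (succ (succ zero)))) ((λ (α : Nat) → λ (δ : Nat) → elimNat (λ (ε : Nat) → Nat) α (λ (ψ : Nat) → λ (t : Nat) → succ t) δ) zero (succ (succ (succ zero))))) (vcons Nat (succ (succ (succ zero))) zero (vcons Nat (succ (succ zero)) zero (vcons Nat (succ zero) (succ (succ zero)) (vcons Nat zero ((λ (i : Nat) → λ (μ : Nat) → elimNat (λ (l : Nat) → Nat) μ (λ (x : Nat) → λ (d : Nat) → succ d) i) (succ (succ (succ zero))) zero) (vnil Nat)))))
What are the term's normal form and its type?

normal form:
  vcons Nat (succ (succ (succ (succ zero)))) (succ (succ (succ (succ (succ (succ (succ zero))))))) (vcons Nat (succ (succ (succ zero))) zero (vcons Nat (succ (succ zero)) zero (vcons Nat (succ zero) (succ (succ zero)) (vcons Nat zero (succ (succ (succ zero))) (vnil Nat)))))
type:
  Vec Nat (succ (succ (succ (succ (succ zero)))))


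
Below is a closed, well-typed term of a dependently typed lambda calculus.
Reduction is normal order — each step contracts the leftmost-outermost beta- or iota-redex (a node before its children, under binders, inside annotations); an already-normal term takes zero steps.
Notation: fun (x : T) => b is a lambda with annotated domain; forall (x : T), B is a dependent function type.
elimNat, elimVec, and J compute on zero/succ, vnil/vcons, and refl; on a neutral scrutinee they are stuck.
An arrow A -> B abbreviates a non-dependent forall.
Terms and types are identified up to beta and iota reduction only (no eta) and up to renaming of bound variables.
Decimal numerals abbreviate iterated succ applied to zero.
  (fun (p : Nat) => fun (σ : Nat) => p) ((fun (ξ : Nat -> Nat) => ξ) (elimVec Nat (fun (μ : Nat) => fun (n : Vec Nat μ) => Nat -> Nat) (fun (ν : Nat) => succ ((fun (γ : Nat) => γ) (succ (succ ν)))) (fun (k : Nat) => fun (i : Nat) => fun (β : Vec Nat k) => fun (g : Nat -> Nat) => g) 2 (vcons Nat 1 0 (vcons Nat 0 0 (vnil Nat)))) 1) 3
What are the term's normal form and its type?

resulting normal form:
  4
the term's type:
  Nat


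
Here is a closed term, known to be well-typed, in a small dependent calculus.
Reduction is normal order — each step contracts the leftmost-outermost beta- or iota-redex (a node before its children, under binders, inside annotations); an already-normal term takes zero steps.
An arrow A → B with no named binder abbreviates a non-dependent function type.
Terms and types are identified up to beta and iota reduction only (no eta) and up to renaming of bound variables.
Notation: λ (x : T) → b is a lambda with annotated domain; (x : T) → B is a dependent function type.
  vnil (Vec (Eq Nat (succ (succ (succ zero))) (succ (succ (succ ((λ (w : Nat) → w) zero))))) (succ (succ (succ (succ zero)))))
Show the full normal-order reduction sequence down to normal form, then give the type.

normal-order reduction:
  vnil (Vec (Eq Nat (succ (succ (succ zero))) (succ (succ (succ ((λ (w : Nat) → w) zero))))) (succ (succ (succ (succ zero)))))
  ~> vnil (Vec (Eq Nat (succ (succ (succ zero))) (succ (succ (succ zero)))) (succ (succ (succ (succ zero)))))
type:
  Vec (Vec (Eq Nat (succ (succ (succ zero))) (succ (succ (succ zero)))) (succ (succ (succ (succ zero))))) zero


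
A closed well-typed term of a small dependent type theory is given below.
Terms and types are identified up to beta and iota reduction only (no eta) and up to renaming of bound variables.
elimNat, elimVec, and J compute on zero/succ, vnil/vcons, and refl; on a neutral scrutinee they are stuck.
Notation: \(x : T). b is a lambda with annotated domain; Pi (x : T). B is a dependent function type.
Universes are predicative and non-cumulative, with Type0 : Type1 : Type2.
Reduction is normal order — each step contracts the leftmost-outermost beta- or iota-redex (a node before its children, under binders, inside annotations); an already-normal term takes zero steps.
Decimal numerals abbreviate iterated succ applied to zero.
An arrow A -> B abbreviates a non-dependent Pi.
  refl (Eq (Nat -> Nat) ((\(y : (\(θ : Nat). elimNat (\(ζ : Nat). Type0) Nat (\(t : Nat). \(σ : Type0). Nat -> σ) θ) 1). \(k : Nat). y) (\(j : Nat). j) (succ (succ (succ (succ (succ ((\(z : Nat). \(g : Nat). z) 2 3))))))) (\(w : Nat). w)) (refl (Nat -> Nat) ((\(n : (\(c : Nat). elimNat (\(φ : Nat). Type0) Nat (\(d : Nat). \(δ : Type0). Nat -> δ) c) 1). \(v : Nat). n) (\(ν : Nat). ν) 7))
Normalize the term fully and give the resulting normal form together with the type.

resulting normal form:
  refl (Eq (Nat -> Nat) (\(y : Nat). y) (\(θ : Nat). θ)) (refl (Nat -> Nat) (\(ζ : Nat). ζ))
inferred type:
  Eq (Eq (Nat -> Nat) (\(y : Nat). y) (\(θ : Nat). θ)) (refl (Nat -> Nat) (\(ζ : Nat). ζ)) (refl (Nat -> Nat) (\(t : Nat). t))
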